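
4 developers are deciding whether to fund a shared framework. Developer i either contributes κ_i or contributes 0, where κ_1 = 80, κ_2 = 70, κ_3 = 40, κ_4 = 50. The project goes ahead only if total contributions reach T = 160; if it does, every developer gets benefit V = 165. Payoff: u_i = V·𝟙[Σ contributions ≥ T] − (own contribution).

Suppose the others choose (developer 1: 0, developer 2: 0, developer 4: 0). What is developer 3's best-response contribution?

Others' total = 0. Even contributing 40 gives 40 < 160: no benefit either way.
Best response: 0.

0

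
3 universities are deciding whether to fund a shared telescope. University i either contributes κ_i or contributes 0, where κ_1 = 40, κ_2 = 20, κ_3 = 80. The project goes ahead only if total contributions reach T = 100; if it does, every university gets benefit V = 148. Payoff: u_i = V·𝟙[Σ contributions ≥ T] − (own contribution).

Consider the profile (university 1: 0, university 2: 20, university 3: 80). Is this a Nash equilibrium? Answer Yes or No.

Yes

Total = 100 ≥ 100: provided.
University 1 (pledges 0, payoff 148): pledging 40 → total 140, payoff 108. No gain.
University 2 (pledges 20, payoff 128): dropping to 0 → total 80, payoff 0. No gain.
University 3 (pledges 80, payoff 68): dropping to 0 → total 20, payoff 0. No gain.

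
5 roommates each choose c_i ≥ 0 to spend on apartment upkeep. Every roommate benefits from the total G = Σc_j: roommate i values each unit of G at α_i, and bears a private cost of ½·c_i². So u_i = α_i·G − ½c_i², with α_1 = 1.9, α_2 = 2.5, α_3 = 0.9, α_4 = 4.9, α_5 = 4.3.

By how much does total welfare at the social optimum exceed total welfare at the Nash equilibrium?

341.96

Roommate i's FOC: ∂u_i/∂c_i = α_i − c_i = 0, so c_i* = α_i.
NE contributions = (1.9, 2.5, 0.9, 4.9, 4.3); G = 14.5.
W^NE = (Σα)·G − ½Σα_i² = 14.5² − ½·53.17 = 183.665.
Planner sets c_i = Σα_j = 14.5 for every i, so G^SO = 5·14.5 = 72.5.
W^SO = (Σα)·G^SO − ½·5·(Σα)² = (5/2)·14.5² = 525.625.
Deadweight loss = W^SO − W^NE = 341.96.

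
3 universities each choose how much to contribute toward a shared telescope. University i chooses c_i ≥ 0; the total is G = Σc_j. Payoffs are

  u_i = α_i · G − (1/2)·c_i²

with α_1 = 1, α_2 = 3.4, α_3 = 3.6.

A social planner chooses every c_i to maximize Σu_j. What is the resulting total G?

Planner FOC: ∂(Σu_j)/∂c_i = (Σα_j) − c_i = 0, so c_i^SO = Σα_j = 8 for every i; G^SO = 24.

24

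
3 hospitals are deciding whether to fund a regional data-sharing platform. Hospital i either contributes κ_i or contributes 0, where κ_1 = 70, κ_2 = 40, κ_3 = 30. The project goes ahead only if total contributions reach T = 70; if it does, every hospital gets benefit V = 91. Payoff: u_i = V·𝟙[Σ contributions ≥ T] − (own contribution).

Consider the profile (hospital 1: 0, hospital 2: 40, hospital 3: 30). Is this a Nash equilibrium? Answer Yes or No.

Yes

Total = 70 ≥ 70: provided.
Hospital 1 (pledges 0, payoff 91): pledging 70 → total 140, payoff 21. No gain.
Hospital 2 (pledges 40, payoff 51): dropping to 0 → total 30, payoff 0. No gain.
Hospital 3 (pledges 30, payoff 61): dropping to 0 → total 40, payoff 0. No gain.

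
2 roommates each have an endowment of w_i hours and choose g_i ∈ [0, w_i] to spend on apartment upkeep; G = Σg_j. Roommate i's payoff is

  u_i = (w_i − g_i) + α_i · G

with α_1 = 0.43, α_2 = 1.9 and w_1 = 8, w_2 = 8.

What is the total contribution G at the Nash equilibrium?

∂u_i/∂g_i = α_i − 1, so roommate i contributes w_i if α_i > 1, else 0.
α_i > 1 for i ∈ {2}; NE contributions (0, 8), G = 8.

8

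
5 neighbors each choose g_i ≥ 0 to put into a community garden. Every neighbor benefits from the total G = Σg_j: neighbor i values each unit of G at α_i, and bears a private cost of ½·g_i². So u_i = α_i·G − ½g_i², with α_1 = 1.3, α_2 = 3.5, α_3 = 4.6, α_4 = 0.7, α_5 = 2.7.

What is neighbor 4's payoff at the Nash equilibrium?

Neighbor i's FOC: ∂u_i/∂g_i = α_i − g_i = 0, so g_i* = α_i.
NE contributions = (1.3, 3.5, 4.6, 0.7, 2.7); G = 12.8.
u_4 = α_4·G − ½·(g_4)² = 0.7·12.8 − ½·0.7² = 8.715.

8.715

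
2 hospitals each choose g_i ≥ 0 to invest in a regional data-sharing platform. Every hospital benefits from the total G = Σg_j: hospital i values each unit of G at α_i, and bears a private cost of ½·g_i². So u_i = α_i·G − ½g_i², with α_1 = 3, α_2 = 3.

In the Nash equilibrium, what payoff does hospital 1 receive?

Hospital i's FOC: ∂u_i/∂g_i = α_i − g_i = 0, so g_i* = α_i.
NE contributions = (3, 3); G = 6.
u_1 = α_1·G − ½·(g_1)² = 3·6 − ½·3² = 13.5.

13.5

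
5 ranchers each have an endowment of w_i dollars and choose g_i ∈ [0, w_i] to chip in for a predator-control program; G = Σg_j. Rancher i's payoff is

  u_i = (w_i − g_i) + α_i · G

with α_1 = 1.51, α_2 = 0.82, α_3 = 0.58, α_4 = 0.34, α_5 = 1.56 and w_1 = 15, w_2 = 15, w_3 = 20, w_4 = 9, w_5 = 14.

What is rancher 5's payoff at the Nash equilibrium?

∂u_i/∂g_i = α_i − 1, so rancher i contributes w_i if α_i > 1, else 0.
α_i > 1 for i ∈ {1, 5}; NE contributions (15, 0, 0, 0, 14), G = 29.
u_5 = (14 − 14) + 1.56·29 = 45.24.

45.24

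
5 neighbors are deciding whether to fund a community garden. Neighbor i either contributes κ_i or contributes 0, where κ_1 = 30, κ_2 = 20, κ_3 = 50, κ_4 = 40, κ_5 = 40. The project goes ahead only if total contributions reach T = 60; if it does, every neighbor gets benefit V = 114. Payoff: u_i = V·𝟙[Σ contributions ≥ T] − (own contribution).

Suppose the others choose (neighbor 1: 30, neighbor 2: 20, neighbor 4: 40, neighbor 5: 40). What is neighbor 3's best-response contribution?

Others' total = 130 ≥ 60; contributing adds cost 50 for no extra benefit.
Best response: 0.

0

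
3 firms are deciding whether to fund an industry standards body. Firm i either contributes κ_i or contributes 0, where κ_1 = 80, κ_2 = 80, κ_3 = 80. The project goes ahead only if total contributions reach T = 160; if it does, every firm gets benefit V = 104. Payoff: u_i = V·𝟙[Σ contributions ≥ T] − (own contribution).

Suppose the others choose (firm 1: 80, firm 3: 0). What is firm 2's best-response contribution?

80

Others' total = 80. Contributing 80 brings total to 160 ≥ 160: gain V − κ_2 = 24.
Best response: 80.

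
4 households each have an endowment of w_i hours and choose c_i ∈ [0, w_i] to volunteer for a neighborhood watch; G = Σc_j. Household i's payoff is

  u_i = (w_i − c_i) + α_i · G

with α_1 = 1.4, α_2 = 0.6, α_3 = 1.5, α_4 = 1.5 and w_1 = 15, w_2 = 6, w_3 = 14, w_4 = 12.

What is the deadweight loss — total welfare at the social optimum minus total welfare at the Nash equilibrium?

∂u_i/∂c_i = α_i − 1, so household i contributes w_i if α_i > 1, else 0.
α_i > 1 for i ∈ {1, 3, 4}; NE contributions (15, 0, 14, 12), G = 41.
W^NE = Σw_i − G^NE + (Σα_i)·G^NE = 47 + 4·41 = 211.
Planner: ∂(Σu_j)/∂c_i = Σα_j − 1 = 4 > 0, so everyone contributes w_i; G^SO = 47, W^SO = 47 + 4·47 = 235.
Deadweight loss = 24.

24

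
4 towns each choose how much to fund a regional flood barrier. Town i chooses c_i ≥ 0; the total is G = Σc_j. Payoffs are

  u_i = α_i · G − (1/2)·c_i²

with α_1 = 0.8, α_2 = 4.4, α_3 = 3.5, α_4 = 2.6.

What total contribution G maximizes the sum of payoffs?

45.2

Planner FOC: ∂(Σu_j)/∂c_i = (Σα_j) − c_i = 0, so c_i^SO = Σα_j = 11.3 for every i; G^SO = 45.2.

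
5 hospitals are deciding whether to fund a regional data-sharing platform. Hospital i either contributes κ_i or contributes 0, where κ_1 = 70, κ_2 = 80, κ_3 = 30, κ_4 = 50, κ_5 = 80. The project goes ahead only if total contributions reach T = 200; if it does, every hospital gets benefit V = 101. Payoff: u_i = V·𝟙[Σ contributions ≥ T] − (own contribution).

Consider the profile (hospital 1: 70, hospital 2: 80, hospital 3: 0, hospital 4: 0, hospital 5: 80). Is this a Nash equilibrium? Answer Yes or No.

Total = 230 ≥ 200: provided.
Hospital 1 (pledges 70, payoff 31): dropping to 0 → total 160, payoff 0. No gain.
Hospital 2 (pledges 80, payoff 21): dropping to 0 → total 150, payoff 0. No gain.
Hospital 3 (pledges 0, payoff 101): pledging 30 → total 260, payoff 71. No gain.
Hospital 4 (pledges 0, payoff 101): pledging 50 → total 280, payoff 51. No gain.
Hospital 5 (pledges 80, payoff 21): dropping to 0 → total 150, payoff 0. No gain.

Yes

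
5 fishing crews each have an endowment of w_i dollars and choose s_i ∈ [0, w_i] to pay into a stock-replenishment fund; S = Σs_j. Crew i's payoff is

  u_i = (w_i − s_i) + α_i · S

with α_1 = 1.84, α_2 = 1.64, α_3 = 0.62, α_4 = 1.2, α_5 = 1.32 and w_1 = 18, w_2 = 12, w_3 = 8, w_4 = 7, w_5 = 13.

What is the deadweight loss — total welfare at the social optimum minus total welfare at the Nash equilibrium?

44.96

∂u_i/∂s_i = α_i − 1, so crew i contributes w_i if α_i > 1, else 0.
α_i > 1 for i ∈ {1, 2, 4, 5}; NE contributions (18, 12, 0, 7, 13), S = 50.
W^NE = Σw_i − S^NE + (Σα_i)·S^NE = 58 + 5.62·50 = 339.
Planner: ∂(Σu_j)/∂s_i = Σα_j − 1 = 5.62 > 0, so everyone contributes w_i; S^SO = 58, W^SO = 58 + 5.62·58 = 383.96.
Deadweight loss = 44.96.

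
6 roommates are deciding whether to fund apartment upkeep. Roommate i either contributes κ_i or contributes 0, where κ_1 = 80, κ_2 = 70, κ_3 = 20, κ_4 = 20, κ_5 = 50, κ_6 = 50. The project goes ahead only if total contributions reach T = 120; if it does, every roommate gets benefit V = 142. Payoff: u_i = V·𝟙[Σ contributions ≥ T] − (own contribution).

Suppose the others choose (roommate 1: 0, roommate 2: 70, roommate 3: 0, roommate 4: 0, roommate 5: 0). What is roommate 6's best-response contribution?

Others' total = 70. Contributing 50 brings total to 120 ≥ 120: gain V − κ_6 = 92.
Best response: 50.

50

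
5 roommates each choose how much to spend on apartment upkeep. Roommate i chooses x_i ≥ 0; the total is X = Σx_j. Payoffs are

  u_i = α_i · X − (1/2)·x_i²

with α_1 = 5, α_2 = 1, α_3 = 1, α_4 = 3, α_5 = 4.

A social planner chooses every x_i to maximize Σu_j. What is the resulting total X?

Planner FOC: ∂(Σu_j)/∂x_i = (Σα_j) − x_i = 0, so x_i^SO = Σα_j = 14 for every i; X^SO = 70.

70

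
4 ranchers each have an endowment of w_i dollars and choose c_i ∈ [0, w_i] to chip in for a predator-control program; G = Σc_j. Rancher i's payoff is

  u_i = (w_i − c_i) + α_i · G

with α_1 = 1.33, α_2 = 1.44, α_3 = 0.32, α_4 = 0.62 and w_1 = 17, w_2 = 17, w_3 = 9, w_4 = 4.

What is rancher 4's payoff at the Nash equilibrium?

25.08

∂u_i/∂c_i = α_i − 1, so rancher i contributes w_i if α_i > 1, else 0.
α_i > 1 for i ∈ {1, 2}; NE contributions (17, 17, 0, 0), G = 34.
u_4 = (4 − 0) + 0.62·34 = 25.08.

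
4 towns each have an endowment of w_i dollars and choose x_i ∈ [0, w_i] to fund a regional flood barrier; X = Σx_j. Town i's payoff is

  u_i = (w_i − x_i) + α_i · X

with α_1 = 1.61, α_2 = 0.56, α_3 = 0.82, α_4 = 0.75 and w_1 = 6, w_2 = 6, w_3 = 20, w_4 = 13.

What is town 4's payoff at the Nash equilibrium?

17.5

∂u_i/∂x_i = α_i − 1, so town i contributes w_i if α_i > 1, else 0.
α_i > 1 for i ∈ {1}; NE contributions (6, 0, 0, 0), X = 6.
u_4 = (13 − 0) + 0.75·6 = 17.5.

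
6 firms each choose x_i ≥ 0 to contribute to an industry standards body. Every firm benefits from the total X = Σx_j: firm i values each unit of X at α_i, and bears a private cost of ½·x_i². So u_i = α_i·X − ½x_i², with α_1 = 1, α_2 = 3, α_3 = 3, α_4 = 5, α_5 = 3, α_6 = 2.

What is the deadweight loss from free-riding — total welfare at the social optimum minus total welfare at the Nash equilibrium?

Firm i's FOC: ∂u_i/∂x_i = α_i − x_i = 0, so x_i* = α_i.
NE contributions = (1, 3, 3, 5, 3, 2); X = 17.
W^NE = (Σα)·X − ½Σα_i² = 17² − ½·57 = 260.5.
Planner sets x_i = Σα_j = 17 for every i, so X^SO = 6·17 = 102.
W^SO = (Σα)·X^SO − ½·6·(Σα)² = (6/2)·17² = 867.
Deadweight loss = W^SO − W^NE = 606.5.

606.5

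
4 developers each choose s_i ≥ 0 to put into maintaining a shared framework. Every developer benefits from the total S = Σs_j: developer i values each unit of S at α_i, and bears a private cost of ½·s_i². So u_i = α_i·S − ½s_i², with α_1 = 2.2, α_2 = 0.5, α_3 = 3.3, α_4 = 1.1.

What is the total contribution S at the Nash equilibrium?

7.1

Developer i's FOC: ∂u_i/∂s_i = α_i − s_i = 0, so s_i* = α_i.
NE contributions = (2.2, 0.5, 3.3, 1.1); S = 7.1.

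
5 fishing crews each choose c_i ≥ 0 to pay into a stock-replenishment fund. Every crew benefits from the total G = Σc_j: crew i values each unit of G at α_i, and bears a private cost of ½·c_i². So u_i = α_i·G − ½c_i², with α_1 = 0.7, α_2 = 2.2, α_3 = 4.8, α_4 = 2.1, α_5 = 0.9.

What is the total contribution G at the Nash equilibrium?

Crew i's FOC: ∂u_i/∂c_i = α_i − c_i = 0, so c_i* = α_i.
NE contributions = (0.7, 2.2, 4.8, 2.1, 0.9); G = 10.7.

10.7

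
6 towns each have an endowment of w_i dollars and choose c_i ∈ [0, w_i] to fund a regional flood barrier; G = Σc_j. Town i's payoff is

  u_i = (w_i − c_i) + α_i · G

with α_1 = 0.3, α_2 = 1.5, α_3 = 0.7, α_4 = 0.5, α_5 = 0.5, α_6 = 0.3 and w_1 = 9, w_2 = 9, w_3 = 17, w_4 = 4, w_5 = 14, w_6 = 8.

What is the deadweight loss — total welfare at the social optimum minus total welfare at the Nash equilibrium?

∂u_i/∂c_i = α_i − 1, so town i contributes w_i if α_i > 1, else 0.
α_i > 1 for i ∈ {2}; NE contributions (0, 9, 0, 0, 0, 0), G = 9.
W^NE = Σw_i − G^NE + (Σα_i)·G^NE = 61 + 2.8·9 = 86.2.
Planner: ∂(Σu_j)/∂c_i = Σα_j − 1 = 2.8 > 0, so everyone contributes w_i; G^SO = 61, W^SO = 61 + 2.8·61 = 231.8.
Deadweight loss = 145.6.

145.6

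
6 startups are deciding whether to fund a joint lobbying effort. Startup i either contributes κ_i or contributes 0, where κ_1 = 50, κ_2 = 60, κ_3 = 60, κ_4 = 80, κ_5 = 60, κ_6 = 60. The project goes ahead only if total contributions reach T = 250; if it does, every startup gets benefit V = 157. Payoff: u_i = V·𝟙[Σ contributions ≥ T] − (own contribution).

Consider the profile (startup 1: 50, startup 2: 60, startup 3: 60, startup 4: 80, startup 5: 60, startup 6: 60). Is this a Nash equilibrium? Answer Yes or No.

Total = 370 ≥ 250: provided.
Startup 1 (pledges 50, payoff 107): dropping to 0 → total 320, payoff 157. Profitable deviation.

No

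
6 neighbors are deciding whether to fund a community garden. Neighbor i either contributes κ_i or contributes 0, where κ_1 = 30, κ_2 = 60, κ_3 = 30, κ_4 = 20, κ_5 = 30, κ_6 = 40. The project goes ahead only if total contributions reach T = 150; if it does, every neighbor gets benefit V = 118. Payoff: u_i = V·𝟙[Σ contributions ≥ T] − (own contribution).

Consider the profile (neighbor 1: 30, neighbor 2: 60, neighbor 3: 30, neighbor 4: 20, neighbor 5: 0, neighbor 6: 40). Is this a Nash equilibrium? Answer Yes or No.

Total = 180 ≥ 150: provided.
Neighbor 1 (pledges 30, payoff 88): dropping to 0 → total 150, payoff 118. Profitable deviation.

No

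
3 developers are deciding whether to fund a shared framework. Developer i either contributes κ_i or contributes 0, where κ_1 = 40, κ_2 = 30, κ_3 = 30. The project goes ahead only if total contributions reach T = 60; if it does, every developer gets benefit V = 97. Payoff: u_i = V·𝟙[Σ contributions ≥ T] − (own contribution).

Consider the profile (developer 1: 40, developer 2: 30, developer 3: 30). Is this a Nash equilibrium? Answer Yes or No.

No

Total = 100 ≥ 60: provided.
Developer 1 (pledges 40, payoff 57): dropping to 0 → total 60, payoff 97. Profitable deviation.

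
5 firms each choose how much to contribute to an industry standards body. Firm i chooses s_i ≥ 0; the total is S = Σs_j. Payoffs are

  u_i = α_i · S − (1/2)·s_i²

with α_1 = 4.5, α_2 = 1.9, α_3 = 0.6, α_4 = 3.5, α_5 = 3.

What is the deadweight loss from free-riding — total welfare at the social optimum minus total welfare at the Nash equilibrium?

Firm i's FOC: ∂u_i/∂s_i = α_i − s_i = 0, so s_i* = α_i.
NE contributions = (4.5, 1.9, 0.6, 3.5, 3); S = 13.5.
W^NE = (Σα)·S − ½Σα_i² = 13.5² − ½·45.47 = 159.515.
Planner sets s_i = Σα_j = 13.5 for every i, so S^SO = 5·13.5 = 67.5.
W^SO = (Σα)·S^SO − ½·5·(Σα)² = (5/2)·13.5² = 455.625.
Deadweight loss = W^SO − W^NE = 296.11.

296.11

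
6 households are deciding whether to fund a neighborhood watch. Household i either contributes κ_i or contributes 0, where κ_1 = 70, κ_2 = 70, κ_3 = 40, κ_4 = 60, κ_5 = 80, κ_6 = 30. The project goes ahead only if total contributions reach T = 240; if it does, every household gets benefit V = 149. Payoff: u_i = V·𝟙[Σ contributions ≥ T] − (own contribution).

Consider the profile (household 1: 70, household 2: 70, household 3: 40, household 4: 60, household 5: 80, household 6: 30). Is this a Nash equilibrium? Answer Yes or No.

No

Total = 350 ≥ 240: provided.
Household 1 (pledges 70, payoff 79): dropping to 0 → total 280, payoff 149. Profitable deviation.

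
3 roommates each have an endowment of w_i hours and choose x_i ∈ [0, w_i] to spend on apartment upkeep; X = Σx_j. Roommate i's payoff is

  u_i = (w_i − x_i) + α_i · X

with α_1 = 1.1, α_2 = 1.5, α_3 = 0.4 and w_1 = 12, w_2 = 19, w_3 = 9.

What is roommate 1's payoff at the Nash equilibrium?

∂u_i/∂x_i = α_i − 1, so roommate i contributes w_i if α_i > 1, else 0.
α_i > 1 for i ∈ {1, 2}; NE contributions (12, 19, 0), X = 31.
u_1 = (12 − 12) + 1.1·31 = 34.1.

34.1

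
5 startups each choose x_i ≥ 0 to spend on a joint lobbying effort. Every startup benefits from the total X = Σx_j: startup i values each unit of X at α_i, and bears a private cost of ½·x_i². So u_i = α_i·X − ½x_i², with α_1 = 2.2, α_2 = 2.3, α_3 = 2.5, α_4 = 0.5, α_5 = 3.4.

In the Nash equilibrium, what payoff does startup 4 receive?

5.325

Startup i's FOC: ∂u_i/∂x_i = α_i − x_i = 0, so x_i* = α_i.
NE contributions = (2.2, 2.3, 2.5, 0.5, 3.4); X = 10.9.
u_4 = α_4·X − ½·(x_4)² = 0.5·10.9 − ½·0.5² = 5.325.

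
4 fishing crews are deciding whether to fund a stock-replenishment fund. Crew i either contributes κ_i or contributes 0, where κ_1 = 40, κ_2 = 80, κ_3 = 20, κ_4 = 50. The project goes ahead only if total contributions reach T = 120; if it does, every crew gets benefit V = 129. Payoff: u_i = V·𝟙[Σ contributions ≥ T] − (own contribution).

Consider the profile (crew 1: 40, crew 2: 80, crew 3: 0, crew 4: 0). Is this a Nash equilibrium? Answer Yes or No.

Total = 120 ≥ 120: provided.
Crew 1 (pledges 40, payoff 89): dropping to 0 → total 80, payoff 0. No gain.
Crew 2 (pledges 80, payoff 49): dropping to 0 → total 40, payoff 0. No gain.
Crew 3 (pledges 0, payoff 129): pledging 20 → total 140, payoff 109. No gain.
Crew 4 (pledges 0, payoff 129): pledging 50 → total 170, payoff 79. No gain.

Yes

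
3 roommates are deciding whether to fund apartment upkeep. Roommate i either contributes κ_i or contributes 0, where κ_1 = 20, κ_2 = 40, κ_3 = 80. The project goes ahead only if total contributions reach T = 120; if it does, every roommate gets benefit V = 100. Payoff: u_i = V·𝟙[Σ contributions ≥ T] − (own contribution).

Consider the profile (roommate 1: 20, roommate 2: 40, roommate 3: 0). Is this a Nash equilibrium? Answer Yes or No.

No

Total = 60 < 120: not provided.
Roommate 1 (pledges 20, payoff -20): dropping to 0 → total 40, payoff 0. Profitable deviation.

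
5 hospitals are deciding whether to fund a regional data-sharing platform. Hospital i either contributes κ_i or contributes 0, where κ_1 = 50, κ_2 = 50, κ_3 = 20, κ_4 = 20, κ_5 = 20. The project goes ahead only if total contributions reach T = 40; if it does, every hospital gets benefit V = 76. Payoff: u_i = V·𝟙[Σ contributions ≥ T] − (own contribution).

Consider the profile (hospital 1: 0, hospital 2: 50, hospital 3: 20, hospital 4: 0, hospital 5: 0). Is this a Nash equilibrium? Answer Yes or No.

No

Total = 70 ≥ 40: provided.
Hospital 1 (pledges 0, payoff 76): pledging 50 → total 120, payoff 26. No gain.
Hospital 2 (pledges 50, payoff 26): dropping to 0 → total 20, payoff 0. No gain.
Hospital 3 (pledges 20, payoff 56): dropping to 0 → total 50, payoff 76. Profitable deviation.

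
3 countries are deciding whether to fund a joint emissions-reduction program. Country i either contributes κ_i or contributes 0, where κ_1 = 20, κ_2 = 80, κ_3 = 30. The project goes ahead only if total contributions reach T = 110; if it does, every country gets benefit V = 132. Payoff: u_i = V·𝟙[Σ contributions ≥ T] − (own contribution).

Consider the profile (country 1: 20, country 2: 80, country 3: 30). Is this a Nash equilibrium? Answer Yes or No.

No

Total = 130 ≥ 110: provided.
Country 1 (pledges 20, payoff 112): dropping to 0 → total 110, payoff 132. Profitable deviation.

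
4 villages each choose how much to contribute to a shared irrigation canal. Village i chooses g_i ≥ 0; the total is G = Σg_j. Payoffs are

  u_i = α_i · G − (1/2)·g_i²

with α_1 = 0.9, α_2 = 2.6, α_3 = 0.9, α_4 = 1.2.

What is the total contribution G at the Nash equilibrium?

Village i's FOC: ∂u_i/∂g_i = α_i − g_i = 0, so g_i* = α_i.
NE contributions = (0.9, 2.6, 0.9, 1.2); G = 5.6.

5.6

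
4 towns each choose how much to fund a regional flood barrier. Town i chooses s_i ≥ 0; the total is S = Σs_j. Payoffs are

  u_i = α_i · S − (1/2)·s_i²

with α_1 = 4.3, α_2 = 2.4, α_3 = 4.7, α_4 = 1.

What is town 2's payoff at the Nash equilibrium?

Town i's FOC: ∂u_i/∂s_i = α_i − s_i = 0, so s_i* = α_i.
NE contributions = (4.3, 2.4, 4.7, 1); S = 12.4.
u_2 = α_2·S − ½·(s_2)² = 2.4·12.4 − ½·2.4² = 26.88.

26.88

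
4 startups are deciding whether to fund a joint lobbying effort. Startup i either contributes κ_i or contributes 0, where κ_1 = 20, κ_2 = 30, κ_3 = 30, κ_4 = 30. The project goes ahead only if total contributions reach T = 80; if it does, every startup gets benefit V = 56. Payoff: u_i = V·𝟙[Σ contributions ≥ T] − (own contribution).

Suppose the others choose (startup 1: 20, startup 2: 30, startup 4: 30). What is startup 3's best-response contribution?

0

Others' total = 80 ≥ 80; contributing adds cost 30 for no extra benefit.
Best response: 0.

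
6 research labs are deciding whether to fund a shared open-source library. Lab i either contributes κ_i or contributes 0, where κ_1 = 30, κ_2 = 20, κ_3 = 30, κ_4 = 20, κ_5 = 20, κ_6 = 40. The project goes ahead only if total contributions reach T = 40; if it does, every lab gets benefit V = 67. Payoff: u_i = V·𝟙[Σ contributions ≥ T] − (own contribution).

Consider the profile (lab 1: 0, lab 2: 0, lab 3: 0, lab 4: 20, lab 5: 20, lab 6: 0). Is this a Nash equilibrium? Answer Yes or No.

Total = 40 ≥ 40: provided.
Lab 1 (pledges 0, payoff 67): pledging 30 → total 70, payoff 37. No gain.
Lab 2 (pledges 0, payoff 67): pledging 20 → total 60, payoff 47. No gain.
Lab 3 (pledges 0, payoff 67): pledging 30 → total 70, payoff 37. No gain.
Lab 4 (pledges 20, payoff 47): dropping to 0 → total 20, payoff 0. No gain.
Lab 5 (pledges 20, payoff 47): dropping to 0 → total 20, payoff 0. No gain.
Lab 6 (pledges 0, payoff 67): pledging 40 → total 80, payoff 27. No gain.

Yes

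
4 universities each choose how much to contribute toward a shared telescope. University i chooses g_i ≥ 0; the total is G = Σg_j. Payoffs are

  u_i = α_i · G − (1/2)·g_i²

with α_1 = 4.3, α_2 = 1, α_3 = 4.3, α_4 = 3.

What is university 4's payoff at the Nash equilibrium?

University i's FOC: ∂u_i/∂g_i = α_i − g_i = 0, so g_i* = α_i.
NE contributions = (4.3, 1, 4.3, 3); G = 12.6.
u_4 = α_4·G − ½·(g_4)² = 3·12.6 − ½·3² = 33.3.

33.3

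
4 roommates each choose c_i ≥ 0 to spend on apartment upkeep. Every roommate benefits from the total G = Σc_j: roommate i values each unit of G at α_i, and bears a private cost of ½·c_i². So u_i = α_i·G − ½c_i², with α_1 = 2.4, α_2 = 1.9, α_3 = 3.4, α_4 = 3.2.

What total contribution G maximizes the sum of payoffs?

43.6

Planner FOC: ∂(Σu_j)/∂c_i = (Σα_j) − c_i = 0, so c_i^SO = Σα_j = 10.9 for every i; G^SO = 43.6.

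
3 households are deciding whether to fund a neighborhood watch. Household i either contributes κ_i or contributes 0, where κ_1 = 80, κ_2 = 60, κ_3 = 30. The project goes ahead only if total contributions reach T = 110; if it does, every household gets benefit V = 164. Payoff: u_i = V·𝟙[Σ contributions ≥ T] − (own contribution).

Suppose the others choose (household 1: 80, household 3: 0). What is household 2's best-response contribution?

Others' total = 80. Contributing 60 brings total to 140 ≥ 110: gain V − κ_2 = 104.
Best response: 60.

60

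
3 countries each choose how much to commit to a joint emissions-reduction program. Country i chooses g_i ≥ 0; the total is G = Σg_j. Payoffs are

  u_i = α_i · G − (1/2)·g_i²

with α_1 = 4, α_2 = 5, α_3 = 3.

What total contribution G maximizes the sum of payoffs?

Planner FOC: ∂(Σu_j)/∂g_i = (Σα_j) − g_i = 0, so g_i^SO = Σα_j = 12 for every i; G^SO = 36.

36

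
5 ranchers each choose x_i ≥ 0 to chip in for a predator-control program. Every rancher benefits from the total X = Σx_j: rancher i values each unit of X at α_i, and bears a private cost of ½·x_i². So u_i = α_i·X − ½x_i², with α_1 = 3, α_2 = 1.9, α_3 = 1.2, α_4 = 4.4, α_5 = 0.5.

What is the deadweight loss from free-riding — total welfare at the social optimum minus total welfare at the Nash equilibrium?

198.33

Rancher i's FOC: ∂u_i/∂x_i = α_i − x_i = 0, so x_i* = α_i.
NE contributions = (3, 1.9, 1.2, 4.4, 0.5); X = 11.
W^NE = (Σα)·X − ½Σα_i² = 11² − ½·33.66 = 104.17.
Planner sets x_i = Σα_j = 11 for every i, so X^SO = 5·11 = 55.
W^SO = (Σα)·X^SO − ½·5·(Σα)² = (5/2)·11² = 302.5.
Deadweight loss = W^SO − W^NE = 198.33.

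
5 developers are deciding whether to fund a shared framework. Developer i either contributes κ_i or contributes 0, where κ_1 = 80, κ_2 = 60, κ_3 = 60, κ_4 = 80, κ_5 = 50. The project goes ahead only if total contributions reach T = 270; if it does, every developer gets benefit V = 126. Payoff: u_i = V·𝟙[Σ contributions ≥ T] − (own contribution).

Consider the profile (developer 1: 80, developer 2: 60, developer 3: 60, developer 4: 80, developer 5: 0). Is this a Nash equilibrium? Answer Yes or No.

Yes

Total = 280 ≥ 270: provided.
Developer 1 (pledges 80, payoff 46): dropping to 0 → total 200, payoff 0. No gain.
Developer 2 (pledges 60, payoff 66): dropping to 0 → total 220, payoff 0. No gain.
Developer 3 (pledges 60, payoff 66): dropping to 0 → total 220, payoff 0. No gain.
Developer 4 (pledges 80, payoff 46): dropping to 0 → total 200, payoff 0. No gain.
Developer 5 (pledges 0, payoff 126): pledging 50 → total 330, payoff 76. No gain.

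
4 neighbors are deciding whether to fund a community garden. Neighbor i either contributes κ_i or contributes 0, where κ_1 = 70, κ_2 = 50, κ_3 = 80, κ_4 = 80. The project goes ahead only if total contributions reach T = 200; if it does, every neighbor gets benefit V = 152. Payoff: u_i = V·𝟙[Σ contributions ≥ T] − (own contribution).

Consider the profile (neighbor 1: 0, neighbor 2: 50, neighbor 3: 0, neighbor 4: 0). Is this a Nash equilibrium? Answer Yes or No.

No

Total = 50 < 200: not provided.
Neighbor 1 (pledges 0, payoff 0): pledging 70 → total 120, payoff -70. No gain.
Neighbor 2 (pledges 50, payoff -50): dropping to 0 → total 0, payoff 0. Profitable deviation.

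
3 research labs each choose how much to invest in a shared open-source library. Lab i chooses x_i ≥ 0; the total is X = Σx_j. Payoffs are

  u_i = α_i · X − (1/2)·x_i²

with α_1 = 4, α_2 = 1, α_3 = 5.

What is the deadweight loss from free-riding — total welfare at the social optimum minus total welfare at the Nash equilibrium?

71

Lab i's FOC: ∂u_i/∂x_i = α_i − x_i = 0, so x_i* = α_i.
NE contributions = (4, 1, 5); X = 10.
W^NE = (Σα)·X − ½Σα_i² = 10² − ½·42 = 79.
Planner sets x_i = Σα_j = 10 for every i, so X^SO = 3·10 = 30.
W^SO = (Σα)·X^SO − ½·3·(Σα)² = (3/2)·10² = 150.
Deadweight loss = W^SO − W^NE = 71.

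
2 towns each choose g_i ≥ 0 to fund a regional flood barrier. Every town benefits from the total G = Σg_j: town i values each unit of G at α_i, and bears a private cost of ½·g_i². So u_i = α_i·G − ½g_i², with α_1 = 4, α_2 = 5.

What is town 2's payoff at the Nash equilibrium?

Town i's FOC: ∂u_i/∂g_i = α_i − g_i = 0, so g_i* = α_i.
NE contributions = (4, 5); G = 9.
u_2 = α_2·G − ½·(g_2)² = 5·9 − ½·5² = 32.5.

32.5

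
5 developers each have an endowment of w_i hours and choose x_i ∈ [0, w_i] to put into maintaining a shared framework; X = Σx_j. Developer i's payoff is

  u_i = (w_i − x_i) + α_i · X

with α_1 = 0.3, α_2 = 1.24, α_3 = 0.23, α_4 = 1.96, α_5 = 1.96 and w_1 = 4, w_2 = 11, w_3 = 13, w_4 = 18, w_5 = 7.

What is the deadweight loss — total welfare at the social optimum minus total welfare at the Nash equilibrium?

∂u_i/∂x_i = α_i − 1, so developer i contributes w_i if α_i > 1, else 0.
α_i > 1 for i ∈ {2, 4, 5}; NE contributions (0, 11, 0, 18, 7), X = 36.
W^NE = Σw_i − X^NE + (Σα_i)·X^NE = 53 + 4.69·36 = 221.84.
Planner: ∂(Σu_j)/∂x_i = Σα_j − 1 = 4.69 > 0, so everyone contributes w_i; X^SO = 53, W^SO = 53 + 4.69·53 = 301.57.
Deadweight loss = 79.73.

79.73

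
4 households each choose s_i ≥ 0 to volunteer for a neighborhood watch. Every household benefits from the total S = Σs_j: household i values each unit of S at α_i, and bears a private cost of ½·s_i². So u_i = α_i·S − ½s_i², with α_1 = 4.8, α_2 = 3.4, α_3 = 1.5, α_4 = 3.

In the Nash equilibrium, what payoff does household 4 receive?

33.6

Household i's FOC: ∂u_i/∂s_i = α_i − s_i = 0, so s_i* = α_i.
NE contributions = (4.8, 3.4, 1.5, 3); S = 12.7.
u_4 = α_4·S − ½·(s_4)² = 3·12.7 − ½·3² = 33.6.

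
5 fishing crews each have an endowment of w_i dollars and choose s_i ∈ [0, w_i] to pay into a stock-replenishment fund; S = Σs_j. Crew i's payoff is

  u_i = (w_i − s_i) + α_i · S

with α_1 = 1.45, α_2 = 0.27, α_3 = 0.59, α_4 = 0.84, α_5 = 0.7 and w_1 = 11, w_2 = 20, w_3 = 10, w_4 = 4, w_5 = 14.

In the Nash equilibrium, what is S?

11

∂u_i/∂s_i = α_i − 1, so crew i contributes w_i if α_i > 1, else 0.
α_i > 1 for i ∈ {1}; NE contributions (11, 0, 0, 0, 0), S = 11.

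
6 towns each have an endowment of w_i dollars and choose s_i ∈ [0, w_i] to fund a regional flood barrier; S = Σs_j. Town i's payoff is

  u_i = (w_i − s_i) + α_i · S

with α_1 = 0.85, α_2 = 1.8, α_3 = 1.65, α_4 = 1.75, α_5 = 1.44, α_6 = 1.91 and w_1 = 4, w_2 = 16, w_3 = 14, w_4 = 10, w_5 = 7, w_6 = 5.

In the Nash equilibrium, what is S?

∂u_i/∂s_i = α_i − 1, so town i contributes w_i if α_i > 1, else 0.
α_i > 1 for i ∈ {2, 3, 4, 5, 6}; NE contributions (0, 16, 14, 10, 7, 5), S = 52.

52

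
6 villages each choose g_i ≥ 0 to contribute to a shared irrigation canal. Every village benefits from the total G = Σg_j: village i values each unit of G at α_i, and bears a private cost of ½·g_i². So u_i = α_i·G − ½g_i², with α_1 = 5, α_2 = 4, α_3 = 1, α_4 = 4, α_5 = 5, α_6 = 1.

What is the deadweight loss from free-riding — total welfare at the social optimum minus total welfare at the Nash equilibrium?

842

Village i's FOC: ∂u_i/∂g_i = α_i − g_i = 0, so g_i* = α_i.
NE contributions = (5, 4, 1, 4, 5, 1); G = 20.
W^NE = (Σα)·G − ½Σα_i² = 20² − ½·84 = 358.
Planner sets g_i = Σα_j = 20 for every i, so G^SO = 6·20 = 120.
W^SO = (Σα)·G^SO − ½·6·(Σα)² = (6/2)·20² = 1200.
Deadweight loss = W^SO − W^NE = 842.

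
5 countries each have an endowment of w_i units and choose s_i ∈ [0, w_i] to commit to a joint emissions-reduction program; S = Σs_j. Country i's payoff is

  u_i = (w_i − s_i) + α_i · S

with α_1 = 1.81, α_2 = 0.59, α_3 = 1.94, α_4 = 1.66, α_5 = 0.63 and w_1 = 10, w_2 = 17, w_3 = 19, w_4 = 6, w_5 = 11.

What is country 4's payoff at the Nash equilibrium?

58.1

∂u_i/∂s_i = α_i − 1, so country i contributes w_i if α_i > 1, else 0.
α_i > 1 for i ∈ {1, 3, 4}; NE contributions (10, 0, 19, 6, 0), S = 35.
u_4 = (6 − 6) + 1.66·35 = 58.1.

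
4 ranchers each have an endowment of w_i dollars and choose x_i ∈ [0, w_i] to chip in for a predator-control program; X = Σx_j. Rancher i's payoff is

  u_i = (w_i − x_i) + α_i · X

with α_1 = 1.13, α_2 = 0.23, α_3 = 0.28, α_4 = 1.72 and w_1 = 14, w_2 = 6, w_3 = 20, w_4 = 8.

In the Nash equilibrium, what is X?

∂u_i/∂x_i = α_i − 1, so rancher i contributes w_i if α_i > 1, else 0.
α_i > 1 for i ∈ {1, 4}; NE contributions (14, 0, 0, 8), X = 22.

22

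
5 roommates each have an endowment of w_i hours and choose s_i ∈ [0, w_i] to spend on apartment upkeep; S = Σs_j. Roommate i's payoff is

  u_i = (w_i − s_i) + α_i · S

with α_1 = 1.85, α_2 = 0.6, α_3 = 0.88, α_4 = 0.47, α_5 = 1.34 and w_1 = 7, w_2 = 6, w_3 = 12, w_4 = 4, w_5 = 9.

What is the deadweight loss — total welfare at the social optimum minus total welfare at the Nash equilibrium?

91.08

∂u_i/∂s_i = α_i − 1, so roommate i contributes w_i if α_i > 1, else 0.
α_i > 1 for i ∈ {1, 5}; NE contributions (7, 0, 0, 0, 9), S = 16.
W^NE = Σw_i − S^NE + (Σα_i)·S^NE = 38 + 4.14·16 = 104.24.
Planner: ∂(Σu_j)/∂s_i = Σα_j − 1 = 4.14 > 0, so everyone contributes w_i; S^SO = 38, W^SO = 38 + 4.14·38 = 195.32.
Deadweight loss = 91.08.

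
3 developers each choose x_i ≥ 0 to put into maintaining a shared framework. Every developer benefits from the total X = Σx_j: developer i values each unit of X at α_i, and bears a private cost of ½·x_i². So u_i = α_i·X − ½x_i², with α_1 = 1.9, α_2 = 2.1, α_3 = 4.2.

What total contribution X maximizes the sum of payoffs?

Planner FOC: ∂(Σu_j)/∂x_i = (Σα_j) − x_i = 0, so x_i^SO = Σα_j = 8.2 for every i; X^SO = 24.6.

24.6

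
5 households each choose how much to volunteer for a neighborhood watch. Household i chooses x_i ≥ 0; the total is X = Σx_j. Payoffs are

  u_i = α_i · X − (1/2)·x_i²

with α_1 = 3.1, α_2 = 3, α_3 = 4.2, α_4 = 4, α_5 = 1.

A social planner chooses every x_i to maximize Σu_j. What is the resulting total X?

76.5

Planner FOC: ∂(Σu_j)/∂x_i = (Σα_j) − x_i = 0, so x_i^SO = Σα_j = 15.3 for every i; X^SO = 76.5.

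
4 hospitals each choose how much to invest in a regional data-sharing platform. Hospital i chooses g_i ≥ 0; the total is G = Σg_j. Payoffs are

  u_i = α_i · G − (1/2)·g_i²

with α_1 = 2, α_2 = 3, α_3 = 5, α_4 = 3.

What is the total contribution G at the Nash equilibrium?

Hospital i's FOC: ∂u_i/∂g_i = α_i − g_i = 0, so g_i* = α_i.
NE contributions = (2, 3, 5, 3); G = 13.

13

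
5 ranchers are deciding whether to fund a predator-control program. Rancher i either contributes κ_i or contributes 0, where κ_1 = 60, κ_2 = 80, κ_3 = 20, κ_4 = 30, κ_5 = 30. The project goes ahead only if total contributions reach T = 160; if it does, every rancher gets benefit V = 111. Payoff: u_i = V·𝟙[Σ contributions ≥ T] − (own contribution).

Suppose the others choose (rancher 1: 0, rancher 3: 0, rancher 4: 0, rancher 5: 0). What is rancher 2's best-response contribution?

0

Others' total = 0. Even contributing 80 gives 80 < 160: no benefit either way.
Best response: 0.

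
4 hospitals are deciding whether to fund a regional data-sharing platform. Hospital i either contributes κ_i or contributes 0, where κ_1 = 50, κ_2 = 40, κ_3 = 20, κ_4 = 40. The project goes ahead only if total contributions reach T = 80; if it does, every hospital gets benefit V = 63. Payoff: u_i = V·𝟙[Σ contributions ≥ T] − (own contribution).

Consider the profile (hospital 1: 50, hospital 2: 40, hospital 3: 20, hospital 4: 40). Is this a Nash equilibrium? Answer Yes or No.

Total = 150 ≥ 80: provided.
Hospital 1 (pledges 50, payoff 13): dropping to 0 → total 100, payoff 63. Profitable deviation.

No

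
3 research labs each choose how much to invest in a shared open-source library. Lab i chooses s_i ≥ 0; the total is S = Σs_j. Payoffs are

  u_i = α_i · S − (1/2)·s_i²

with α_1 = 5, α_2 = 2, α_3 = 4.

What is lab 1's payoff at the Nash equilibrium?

42.5

Lab i's FOC: ∂u_i/∂s_i = α_i − s_i = 0, so s_i* = α_i.
NE contributions = (5, 2, 4); S = 11.
u_1 = α_1·S − ½·(s_1)² = 5·11 − ½·5² = 42.5.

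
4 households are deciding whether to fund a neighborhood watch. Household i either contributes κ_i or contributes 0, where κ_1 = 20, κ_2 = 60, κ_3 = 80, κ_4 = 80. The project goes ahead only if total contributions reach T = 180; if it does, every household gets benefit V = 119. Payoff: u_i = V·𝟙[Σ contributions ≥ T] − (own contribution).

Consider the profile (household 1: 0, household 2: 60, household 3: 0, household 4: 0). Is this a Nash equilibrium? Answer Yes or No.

No

Total = 60 < 180: not provided.
Household 1 (pledges 0, payoff 0): pledging 20 → total 80, payoff -20. No gain.
Household 2 (pledges 60, payoff -60): dropping to 0 → total 0, payoff 0. Profitable deviation.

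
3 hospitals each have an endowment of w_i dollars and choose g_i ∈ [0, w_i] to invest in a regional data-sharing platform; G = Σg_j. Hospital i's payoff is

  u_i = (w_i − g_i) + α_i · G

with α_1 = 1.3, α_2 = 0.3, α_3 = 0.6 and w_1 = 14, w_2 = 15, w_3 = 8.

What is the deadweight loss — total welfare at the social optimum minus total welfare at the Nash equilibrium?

27.6

∂u_i/∂g_i = α_i − 1, so hospital i contributes w_i if α_i > 1, else 0.
α_i > 1 for i ∈ {1}; NE contributions (14, 0, 0), G = 14.
W^NE = Σw_i − G^NE + (Σα_i)·G^NE = 37 + 1.2·14 = 53.8.
Planner: ∂(Σu_j)/∂g_i = Σα_j − 1 = 1.2 > 0, so everyone contributes w_i; G^SO = 37, W^SO = 37 + 1.2·37 = 81.4.
Deadweight loss = 27.6.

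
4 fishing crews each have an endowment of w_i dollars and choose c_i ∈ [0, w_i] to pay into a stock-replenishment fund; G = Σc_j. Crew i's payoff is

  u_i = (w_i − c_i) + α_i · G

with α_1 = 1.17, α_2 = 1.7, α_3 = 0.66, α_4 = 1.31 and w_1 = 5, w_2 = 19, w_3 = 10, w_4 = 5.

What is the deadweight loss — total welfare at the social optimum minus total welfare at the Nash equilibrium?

38.4

∂u_i/∂c_i = α_i − 1, so crew i contributes w_i if α_i > 1, else 0.
α_i > 1 for i ∈ {1, 2, 4}; NE contributions (5, 19, 0, 5), G = 29.
W^NE = Σw_i − G^NE + (Σα_i)·G^NE = 39 + 3.84·29 = 150.36.
Planner: ∂(Σu_j)/∂c_i = Σα_j − 1 = 3.84 > 0, so everyone contributes w_i; G^SO = 39, W^SO = 39 + 3.84·39 = 188.76.
Deadweight loss = 38.4.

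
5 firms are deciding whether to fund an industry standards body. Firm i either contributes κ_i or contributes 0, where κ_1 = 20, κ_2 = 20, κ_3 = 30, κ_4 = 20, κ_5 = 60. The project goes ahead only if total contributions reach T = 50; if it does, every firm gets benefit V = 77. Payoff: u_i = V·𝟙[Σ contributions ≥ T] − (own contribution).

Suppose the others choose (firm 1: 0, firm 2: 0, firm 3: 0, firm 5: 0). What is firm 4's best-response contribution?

0

Others' total = 0. Even contributing 20 gives 20 < 50: no benefit either way.
Best response: 0.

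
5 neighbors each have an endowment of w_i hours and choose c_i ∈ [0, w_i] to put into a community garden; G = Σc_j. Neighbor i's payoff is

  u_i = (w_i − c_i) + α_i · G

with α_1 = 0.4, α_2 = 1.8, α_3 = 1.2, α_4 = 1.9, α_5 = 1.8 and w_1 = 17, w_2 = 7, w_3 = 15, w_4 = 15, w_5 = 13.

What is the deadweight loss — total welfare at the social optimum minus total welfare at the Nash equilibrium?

∂u_i/∂c_i = α_i − 1, so neighbor i contributes w_i if α_i > 1, else 0.
α_i > 1 for i ∈ {2, 3, 4, 5}; NE contributions (0, 7, 15, 15, 13), G = 50.
W^NE = Σw_i − G^NE + (Σα_i)·G^NE = 67 + 6.1·50 = 372.
Planner: ∂(Σu_j)/∂c_i = Σα_j − 1 = 6.1 > 0, so everyone contributes w_i; G^SO = 67, W^SO = 67 + 6.1·67 = 475.7.
Deadweight loss = 103.7.

103.7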